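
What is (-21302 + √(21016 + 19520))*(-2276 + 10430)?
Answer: -173696508 + 48924*√1126 ≈ -1.7205e+8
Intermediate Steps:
(-21302 + √(21016 + 19520))*(-2276 + 10430) = (-21302 + √40536)*8154 = (-21302 + 6*√1126)*8154 = -173696508 + 48924*√1126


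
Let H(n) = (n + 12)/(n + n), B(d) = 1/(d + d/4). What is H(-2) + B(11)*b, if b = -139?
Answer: -1387/110 ≈ -12.609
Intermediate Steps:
B(d) = 4/(5*d) (B(d) = 1/(d + d*(¼)) = 1/(d + d/4) = 1/(5*d/4) = 4/(5*d))
H(n) = (12 + n)/(2*n) (H(n) = (12 + n)/((2*n)) = (12 + n)*(1/(2*n)) = (12 + n)/(2*n))
H(-2) + B(11)*b = (½)*(12 - 2)/(-2) + ((⅘)/11)*(-139) = (½)*(-½)*10 + ((⅘)*(1/11))*(-139) = -5/2 + (4/55)*(-139) = -5/2 - 556/55 = -1387/110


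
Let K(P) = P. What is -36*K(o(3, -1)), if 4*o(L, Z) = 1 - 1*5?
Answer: 36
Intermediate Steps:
o(L, Z) = -1 (o(L, Z) = (1 - 1*5)/4 = (1 - 5)/4 = (1/4)*(-4) = -1)
-36*K(o(3, -1)) = -36*(-1) = 36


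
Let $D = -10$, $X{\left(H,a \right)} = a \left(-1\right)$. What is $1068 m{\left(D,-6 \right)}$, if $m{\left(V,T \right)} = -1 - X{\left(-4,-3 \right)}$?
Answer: $-4272$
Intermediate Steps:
$X{\left(H,a \right)} = - a$
$m{\left(V,T \right)} = -4$ ($m{\left(V,T \right)} = -1 - \left(-1\right) \left(-3\right) = -1 - 3 = -4$)
$1068 m{\left(D,-6 \right)} = 1068 \left(-4\right) = -4272$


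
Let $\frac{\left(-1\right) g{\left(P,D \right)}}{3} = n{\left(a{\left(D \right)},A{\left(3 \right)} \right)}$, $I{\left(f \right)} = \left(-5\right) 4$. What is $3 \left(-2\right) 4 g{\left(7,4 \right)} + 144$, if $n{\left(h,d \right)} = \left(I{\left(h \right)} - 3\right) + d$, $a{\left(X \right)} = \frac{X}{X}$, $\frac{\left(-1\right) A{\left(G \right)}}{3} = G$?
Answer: $-2160$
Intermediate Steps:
$A{\left(G \right)} = - 3 G$
$I{\left(f \right)} = -20$
$a{\left(X \right)} = 1$
$n{\left(h,d \right)} = -23 + d$ ($n{\left(h,d \right)} = \left(-20 - 3\right) + d = -23 + d$)
$g{\left(P,D \right)} = 96$ ($g{\left(P,D \right)} = - 3 \left(-23 - 9\right) = \left(-3\right) \left(-32\right) = 96$)
$3 \left(-2\right) 4 g{\left(7,4 \right)} + 144 = 3 \left(-2\right) 4 \cdot 96 + 144 = \left(-6\right) 4 \cdot 96 + 144 = \left(-24\right) 96 + 144 = -2304 + 144 = -2160$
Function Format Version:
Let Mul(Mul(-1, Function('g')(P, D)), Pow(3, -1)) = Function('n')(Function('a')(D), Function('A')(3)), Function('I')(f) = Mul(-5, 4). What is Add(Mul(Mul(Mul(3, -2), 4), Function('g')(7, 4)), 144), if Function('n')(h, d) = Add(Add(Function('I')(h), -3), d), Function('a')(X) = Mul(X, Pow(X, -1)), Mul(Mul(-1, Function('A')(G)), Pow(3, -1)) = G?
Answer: -2160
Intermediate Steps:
Function('A')(G) = Mul(-3, G)
Function('I')(f) = -20
Function('a')(X) = 1
Function('n')(h, d) = Add(-23, d) (Function('n')(h, d) = Add(Add(-20, -3), d) = Add(-23, d))
Function('g')(P, D) = 96 (Function('g')(P, D) = Mul(-3, Add(-23, Mul(-3, 3))) = Mul(-3, Add(-23, -9)) = Mul(-3, -32) = 96)
Add(Mul(Mul(Mul(3, -2), 4), Function('g')(7, 4)), 144) = Add(Mul(Mul(Mul(3, -2), 4), 96), 144) = Add(Mul(Mul(-6, 4), 96), 144) = Add(Mul(-24, 96), 144) = Add(-2304, 144) = -2160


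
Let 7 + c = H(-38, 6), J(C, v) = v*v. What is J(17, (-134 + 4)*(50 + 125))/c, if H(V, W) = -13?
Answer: -25878125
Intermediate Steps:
J(C, v) = v**2
c = -20 (c = -7 - 13 = -20)
J(17, (-134 + 4)*(50 + 125))/c = ((-134 + 4)*(50 + 125))**2/(-20) = (-130*175)**2*(-1/20) = (-22750)**2*(-1/20) = 517562500*(-1/20) = -25878125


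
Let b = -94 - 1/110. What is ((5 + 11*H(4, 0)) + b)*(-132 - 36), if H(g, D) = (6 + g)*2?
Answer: -1210356/55 ≈ -22006.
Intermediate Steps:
H(g, D) = 12 + 2*g
b = -10341/110 (b = -94 - 1*1/110 = -94 - 1/110 = -10341/110 ≈ -94.009)
((5 + 11*H(4, 0)) + b)*(-132 - 36) = ((5 + 11*(12 + 2*4)) - 10341/110)*(-132 - 36) = ((5 + 11*(12 + 8)) - 10341/110)*(-168) = ((5 + 11*20) - 10341/110)*(-168) = ((5 + 220) - 10341/110)*(-168) = (225 - 10341/110)*(-168) = (14409/110)*(-168) = -1210356/55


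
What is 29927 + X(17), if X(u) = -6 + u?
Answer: 29938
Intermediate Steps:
29927 + X(17) = 29927 + (-6 + 17) = 29927 + 11 = 29938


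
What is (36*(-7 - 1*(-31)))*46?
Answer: 39744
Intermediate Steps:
(36*(-7 - 1*(-31)))*46 = (36*(-7 + 31))*46 = (36*24)*46 = 864*46 = 39744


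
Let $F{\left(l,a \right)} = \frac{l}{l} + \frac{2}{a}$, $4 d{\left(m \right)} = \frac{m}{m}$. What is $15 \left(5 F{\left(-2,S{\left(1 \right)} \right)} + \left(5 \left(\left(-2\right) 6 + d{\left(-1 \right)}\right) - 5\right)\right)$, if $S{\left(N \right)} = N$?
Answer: $- \frac{2925}{4} \approx -731.25$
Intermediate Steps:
$d{\left(m \right)} = \frac{1}{4}$ ($d{\left(m \right)} = \frac{m \frac{1}{m}}{4} = \frac{1}{4} \cdot 1 = \frac{1}{4}$)
$F{\left(l,a \right)} = 1 + \frac{2}{a}$
$15 \left(5 F{\left(-2,S{\left(1 \right)} \right)} + \left(5 \left(\left(-2\right) 6 + d{\left(-1 \right)}\right) - 5\right)\right) = 15 \left(5 \frac{2 + 1}{1} + \left(5 \left(\left(-2\right) 6 + \frac{1}{4}\right) - 5\right)\right) = 15 \left(5 \cdot 1 \cdot 3 + \left(5 \left(-12 + \frac{1}{4}\right) - 5\right)\right) = 15 \left(5 \cdot 3 + \left(5 \left(- \frac{47}{4}\right) - 5\right)\right) = 15 \left(15 - \frac{255}{4}\right) = 15 \left(- \frac{195}{4}\right) = - \frac{2925}{4}$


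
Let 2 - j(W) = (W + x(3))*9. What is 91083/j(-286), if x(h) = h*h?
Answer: 91083/2495 ≈ 36.506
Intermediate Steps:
x(h) = h²
j(W) = -79 - 9*W (j(W) = 2 - (W + 3²)*9 = 2 - (W + 9)*9 = 2 - (9 + W)*9 = 2 - (81 + 9*W) = 2 + (-81 - 9*W) = -79 - 9*W)
91083/j(-286) = 91083/(-79 - 9*(-286)) = 91083/(-79 + 2574) = 91083/2495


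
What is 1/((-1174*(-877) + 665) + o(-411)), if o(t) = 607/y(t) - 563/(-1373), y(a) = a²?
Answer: 231928533/238947482130113 ≈ 9.7063e-7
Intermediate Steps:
o(t) = 563/1373 + 607/t² (o(t) = 607/(t²) - 563/(-1373) = 607/t² - 563*(-1/1373) = 607/t² + 563/1373 = 563/1373 + 607/t²)
1/((-1174*(-877) + 665) + o(-411)) = 1/((-1174*(-877) + 665) + (563/1373 + 607/(-411)²)) = 1/((1029598 + 665) + (563/1373 + 607*(1/168921))) = 1/(1030263 + (563/1373 + 607/168921)) = 1/(1030263 + 95935934/231928533) = 1/(238947482130113/231928533) = 231928533/238947482130113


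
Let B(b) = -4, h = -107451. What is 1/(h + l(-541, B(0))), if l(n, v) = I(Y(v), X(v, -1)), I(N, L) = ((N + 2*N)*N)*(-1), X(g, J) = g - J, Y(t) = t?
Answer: -1/107499 ≈ -9.3024e-6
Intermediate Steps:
I(N, L) = -3*N² (I(N, L) = ((3*N)*N)*(-1) = (3*N²)*(-1) = -3*N²)
l(n, v) = -3*v²
1/(h + l(-541, B(0))) = 1/(-107451 - 3*(-4)²) = 1/(-107451 - 3*16) = 1/(-107451 - 48) = 1/(-107499) = -1/107499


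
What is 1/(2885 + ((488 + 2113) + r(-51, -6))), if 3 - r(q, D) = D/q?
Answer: 17/93311 ≈ 0.00018219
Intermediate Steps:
r(q, D) = 3 - D/q
1/(2885 + ((488 + 2113) + r(-51, -6))) = 1/(2885 + ((488 + 2113) + (3 - 1*(-6)/(-51)))) = 1/(2885 + (2601 + (3 - 1*(-6)*(-1/51)))) = 1/(2885 + (2601 + (3 - 2/17))) = 1/(2885 + (2601 + 49/17)) = 1/(2885 + 44266/17) = 1/(93311/17) = 17/93311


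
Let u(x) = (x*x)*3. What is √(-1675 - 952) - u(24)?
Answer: -1728 + I*√2627 ≈ -1728.0 + 51.254*I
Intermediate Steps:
u(x) = 3*x² (u(x) = x²*3 = 3*x²)
√(-1675 - 952) - u(24) = √(-1675 - 952) - 3*24² = √(-2627) - 3*576 = I*√2627 - 1*1728 = I*√2627 - 1728 = -1728 + I*√2627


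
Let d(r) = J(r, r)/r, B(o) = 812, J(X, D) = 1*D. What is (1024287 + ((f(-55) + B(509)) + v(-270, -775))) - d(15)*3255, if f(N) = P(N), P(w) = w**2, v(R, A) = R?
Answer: 1024599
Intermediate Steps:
J(X, D) = D
f(N) = N**2
d(r) = 1 (d(r) = r/r = 1)
(1024287 + ((f(-55) + B(509)) + v(-270, -775))) - d(15)*3255 = (1024287 + (((-55)**2 + 812) - 270)) - 3255 = (1024287 + ((3025 + 812) - 270)) - 1*3255 = (1024287 + (3837 - 270)) - 3255 = (1024287 + 3567) - 3255 = 1027854 - 3255 = 1024599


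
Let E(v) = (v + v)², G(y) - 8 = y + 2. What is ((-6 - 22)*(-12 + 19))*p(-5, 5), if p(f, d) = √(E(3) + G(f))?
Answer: -196*√41 ≈ -1255.0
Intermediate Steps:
G(y) = 10 + y (G(y) = 8 + (y + 2) = 8 + (2 + y) = 10 + y)
E(v) = 4*v² (E(v) = (2*v)² = 4*v²)
p(f, d) = √(46 + f) (p(f, d) = √(4*3² + (10 + f)) = √(4*9 + (10 + f)) = √(36 + (10 + f)) = √(46 + f))
((-6 - 22)*(-12 + 19))*p(-5, 5) = ((-6 - 22)*(-12 + 19))*√(46 - 5) = (-28*7)*√41 = -196*√41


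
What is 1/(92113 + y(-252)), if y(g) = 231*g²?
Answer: 1/14761537 ≈ 6.7744e-8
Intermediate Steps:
1/(92113 + y(-252)) = 1/(92113 + 231*(-252)²) = 1/(92113 + 231*63504) = 1/(92113 + 14669424) = 1/14761537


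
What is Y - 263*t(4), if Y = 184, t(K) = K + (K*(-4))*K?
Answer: 15964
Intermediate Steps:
t(K) = K - 4*K**2 (t(K) = K + (-4*K)*K = K - 4*K**2)
Y - 263*t(4) = 184 - 1052*(1 - 4*4) = 184 - 1052*(1 - 16) = 184 - 1052*(-15) = 184 - 263*(-60) = 184 + 15780 = 15964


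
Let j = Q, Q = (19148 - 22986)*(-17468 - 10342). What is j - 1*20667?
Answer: 106714113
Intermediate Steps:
Q = 106734780 (Q = -3838*(-27810) = 106734780)
j = 106734780
j - 1*20667 = 106734780 - 1*20667 = 106734780 - 20667 = 106714113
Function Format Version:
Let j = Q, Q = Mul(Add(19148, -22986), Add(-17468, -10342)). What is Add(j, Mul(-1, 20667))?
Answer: 106714113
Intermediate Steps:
Q = 106734780 (Q = Mul(-3838, -27810) = 106734780)
j = 106734780
Add(j, Mul(-1, 20667)) = Add(106734780, Mul(-1, 20667)) = Add(106734780, -20667) = 106714113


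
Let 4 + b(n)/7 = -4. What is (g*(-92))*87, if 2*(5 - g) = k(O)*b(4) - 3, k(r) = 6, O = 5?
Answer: -1396698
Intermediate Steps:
b(n) = -56 (b(n) = -28 + 7*(-4) = -28 - 28 = -56)
g = 349/2 (g = 5 - (6*(-56) - 3)/2 = 5 - (-336 - 3)/2 = 5 - ½*(-339) = 5 + 339/2 = 349/2 ≈ 174.50)
(g*(-92))*87 = ((349/2)*(-92))*87 = -16054*87 = -1396698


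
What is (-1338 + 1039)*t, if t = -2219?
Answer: 663481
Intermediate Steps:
(-1338 + 1039)*t = (-1338 + 1039)*(-2219) = -299*(-2219) = 663481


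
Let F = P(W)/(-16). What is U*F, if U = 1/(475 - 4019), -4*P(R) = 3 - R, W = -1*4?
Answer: -7/226816 ≈ -3.0862e-5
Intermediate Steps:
W = -4
P(R) = -¾ + R/4 (P(R) = -(3 - R)/4 = -¾ + R/4)
U = -1/3544 (U = 1/(-3544) = -1/3544 ≈ -0.00028217)
F = 7/64 (F = (-¾ + (¼)*(-4))/(-16) = (-¾ - 1)*(-1/16) = -7/4*(-1/16) = 7/64 ≈ 0.10938)
U*F = -1/3544*7/64 = -7/226816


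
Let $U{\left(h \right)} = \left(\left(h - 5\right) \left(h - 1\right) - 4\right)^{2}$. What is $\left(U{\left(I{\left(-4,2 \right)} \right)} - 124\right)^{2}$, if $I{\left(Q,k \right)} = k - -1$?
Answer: $3600$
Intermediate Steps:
$I{\left(Q,k \right)} = 1 + k$ ($I{\left(Q,k \right)} = k + 1 = 1 + k$)
$U{\left(h \right)} = \left(-4 + \left(-1 + h\right) \left(-5 + h\right)\right)^{2}$ ($U{\left(h \right)} = \left(\left(-5 + h\right) \left(-1 + h\right) - 4\right)^{2} = \left(\left(-1 + h\right) \left(-5 + h\right) - 4\right)^{2} = \left(-4 + \left(-1 + h\right) \left(-5 + h\right)\right)^{2}$)
$\left(U{\left(I{\left(-4,2 \right)} \right)} - 124\right)^{2} = \left(\left(1 + \left(1 + 2\right)^{2} - 6 \left(1 + 2\right)\right)^{2} - 124\right)^{2} = \left(\left(1 + 3^{2} - 18\right)^{2} - 124\right)^{2} = \left(\left(1 + 9 - 18\right)^{2} - 124\right)^{2} = \left(\left(-8\right)^{2} - 124\right)^{2} = \left(64 - 124\right)^{2} = \left(-60\right)^{2} = 3600$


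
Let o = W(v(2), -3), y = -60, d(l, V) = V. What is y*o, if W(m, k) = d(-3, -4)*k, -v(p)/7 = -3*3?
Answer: -720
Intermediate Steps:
v(p) = 63 (v(p) = -(-21)*3 = -7*(-9) = 63)
W(m, k) = -4*k
o = 12 (o = -4*(-3) = 12)
y*o = -60*12 = -720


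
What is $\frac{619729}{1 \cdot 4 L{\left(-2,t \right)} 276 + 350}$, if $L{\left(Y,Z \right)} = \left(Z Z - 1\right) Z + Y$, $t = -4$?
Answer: $- \frac{619729}{68098} \approx -9.1005$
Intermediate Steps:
$L{\left(Y,Z \right)} = Y + Z \left(-1 + Z^{2}\right)$ ($L{\left(Y,Z \right)} = \left(Z^{2} - 1\right) Z + Y = \left(-1 + Z^{2}\right) Z + Y = Z \left(-1 + Z^{2}\right) + Y = Y + Z \left(-1 + Z^{2}\right)$)
$\frac{619729}{1 \cdot 4 L{\left(-2,t \right)} 276 + 350} = \frac{619729}{1 \cdot 4 \left(-2 + \left(-4\right)^{3} - -4\right) 276 + 350} = \frac{619729}{4 \left(-2 - 64 + 4\right) 276 + 350} = \frac{619729}{4 \left(-62\right) 276 + 350} = \frac{619729}{\left(-248\right) 276 + 350} = \frac{619729}{-68448 + 350} = \frac{619729}{-68098} = 619729 \left(- \frac{1}{68098}\right) = - \frac{619729}{68098}$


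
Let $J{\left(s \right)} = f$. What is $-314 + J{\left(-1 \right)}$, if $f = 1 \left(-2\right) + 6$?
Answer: $-310$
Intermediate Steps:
$f = 4$ ($f = -2 + 6 = 4$)
$J{\left(s \right)} = 4$
$-314 + J{\left(-1 \right)} = -314 + 4 = -310$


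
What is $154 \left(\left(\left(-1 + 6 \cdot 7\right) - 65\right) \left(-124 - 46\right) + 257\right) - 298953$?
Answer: $368945$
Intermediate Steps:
$154 \left(\left(\left(-1 + 6 \cdot 7\right) - 65\right) \left(-124 - 46\right) + 257\right) - 298953 = 154 \left(\left(\left(-1 + 42\right) - 65\right) \left(-170\right) + 257\right) - 298953 = 154 \left(\left(41 - 65\right) \left(-170\right) + 257\right) - 298953 = 154 \left(\left(-24\right) \left(-170\right) + 257\right) - 298953 = 154 \left(4080 + 257\right) - 298953 = 154 \cdot 4337 - 298953 = 667898 - 298953 = 368945$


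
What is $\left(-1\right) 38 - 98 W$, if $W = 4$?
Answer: $-430$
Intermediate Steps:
$\left(-1\right) 38 - 98 W = \left(-1\right) 38 - 392 = -38 - 392 = -430$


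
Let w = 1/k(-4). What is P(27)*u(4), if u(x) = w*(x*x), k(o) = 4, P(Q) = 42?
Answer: 168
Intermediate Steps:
w = 1/4 ≈ 0.25000
u(x) = x**2/4 (u(x) = (x*x)/4 = x**2/4)
P(27)*u(4) = 42*((1/4)*4**2) = 42*((1/4)*16) = 42*4 = 168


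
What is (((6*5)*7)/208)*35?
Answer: 3675/104 ≈ 35.337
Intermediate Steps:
(((6*5)*7)/208)*35 = ((30*7)*(1/208))*35 = (210*(1/208))*35 = (105/104)*35 = 3675/104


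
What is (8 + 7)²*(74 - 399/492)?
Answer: 2700675/164 ≈ 16468.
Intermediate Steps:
(8 + 7)²*(74 - 399/492) = 15²*(74 - 399*1/492) = 225*(74 - 133/164) = 225*(12003/164) = 2700675/164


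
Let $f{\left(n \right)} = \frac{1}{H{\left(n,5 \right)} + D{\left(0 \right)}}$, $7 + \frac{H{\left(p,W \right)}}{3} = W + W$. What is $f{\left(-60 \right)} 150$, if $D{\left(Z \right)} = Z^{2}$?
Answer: $\frac{50}{3} \approx 16.667$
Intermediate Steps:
$H{\left(p,W \right)} = -21 + 6 W$ ($H{\left(p,W \right)} = -21 + 3 \left(W + W\right) = -21 + 3 \cdot 2 W = -21 + 6 W$)
$f{\left(n \right)} = \frac{1}{9}$ ($f{\left(n \right)} = \frac{1}{\left(-21 + 6 \cdot 5\right) + 0^{2}} = \frac{1}{\left(-21 + 30\right) + 0} = \frac{1}{9 + 0} = \frac{1}{9}$)
$f{\left(-60 \right)} 150 = \frac{1}{9} \cdot 150 = \frac{50}{3}$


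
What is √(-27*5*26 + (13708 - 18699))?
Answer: I*√8501 ≈ 92.201*I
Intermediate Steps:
√(-27*5*26 + (13708 - 18699)) = √(-135*26 - 4991) = √(-3510 - 4991) = √(-8501) = I*√8501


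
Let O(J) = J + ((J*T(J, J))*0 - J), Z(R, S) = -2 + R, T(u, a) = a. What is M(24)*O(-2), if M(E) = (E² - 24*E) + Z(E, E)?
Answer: 0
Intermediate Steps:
O(J) = 0 (O(J) = J + ((J*J)*0 - J) = J + (J²*0 - J) = J + (0 - J) = J - J = 0)
M(E) = -2 + E² - 23*E (M(E) = (E² - 24*E) + (-2 + E) = -2 + E² - 23*E)
M(24)*O(-2) = (-2 + 24² - 23*24)*0 = (-2 + 576 - 552)*0 = 22*0 = 0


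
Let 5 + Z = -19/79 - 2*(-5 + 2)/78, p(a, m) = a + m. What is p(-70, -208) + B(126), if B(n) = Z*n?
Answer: -953684/1027 ≈ -928.61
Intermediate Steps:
Z = -5303/1027 (Z = -5 + (-19/79 - 2*(-5 + 2)/78) = -5 + (-19*1/79 - 2*(-3)*(1/78)) = -5 + (-19/79 + 6*(1/78)) = -5 + (-19/79 + 1/13) = -5 - 168/1027 = -5303/1027 ≈ -5.1636)
B(n) = -5303*n/1027
p(-70, -208) + B(126) = (-70 - 208) - 5303/1027*126 = -278 - 668178/1027 = -953684/1027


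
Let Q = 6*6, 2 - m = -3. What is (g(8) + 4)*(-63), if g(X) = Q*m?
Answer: -11592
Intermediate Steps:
m = 5 (m = 2 - 1*(-3) = 2 + 3 = 5)
Q = 36
g(X) = 180 (g(X) = 36*5 = 180)
(g(8) + 4)*(-63) = (180 + 4)*(-63) = 184*(-63) = -11592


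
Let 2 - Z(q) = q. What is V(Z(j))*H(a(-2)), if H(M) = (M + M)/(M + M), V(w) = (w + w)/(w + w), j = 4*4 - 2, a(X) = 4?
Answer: 1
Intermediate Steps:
j = 14 (j = 16 - 2 = 14)
Z(q) = 2 - q
V(w) = 1 (V(w) = (2*w)/((2*w)) = (2*w)*(1/(2*w)) = 1)
H(M) = 1 (H(M) = (2*M)/((2*M)) = (2*M)*(1/(2*M)) = 1)
V(Z(j))*H(a(-2)) = 1*1 = 1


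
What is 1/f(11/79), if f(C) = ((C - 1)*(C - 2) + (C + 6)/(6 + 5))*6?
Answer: 68651/889626 ≈ 0.077168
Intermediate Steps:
f(C) = 36/11 + 6*C/11 + 6*(-1 + C)*(-2 + C) (f(C) = ((-1 + C)*(-2 + C) + (6 + C)/11)*6 = ((-1 + C)*(-2 + C) + (6 + C)*(1/11))*6 = ((-1 + C)*(-2 + C) + (6/11 + C/11))*6 = (6/11 + C/11 + (-1 + C)*(-2 + C))*6 = 36/11 + 6*C/11 + 6*(-1 + C)*(-2 + C))
1/f(11/79) = 1/(168/11 + 6*(11/79)² - 192/79) = 1/(168/11 + 6*(11*(1/79))² - 192/79) = 1/(168/11 + 6*(11/79)² - 192/11*11/79) = 1/(168/11 + 6*(121/6241) - 192/79) = 1/(168/11 + 726/6241 - 192/79) = 1/(889626/68651) = 68651/889626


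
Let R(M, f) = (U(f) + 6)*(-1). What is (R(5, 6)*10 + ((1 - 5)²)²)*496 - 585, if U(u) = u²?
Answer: -81929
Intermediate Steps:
R(M, f) = -6 - f² (R(M, f) = (f² + 6)*(-1) = (6 + f²)*(-1) = -6 - f²)
(R(5, 6)*10 + ((1 - 5)²)²)*496 - 585 = ((-6 - 1*6²)*10 + ((1 - 5)²)²)*496 - 585 = ((-6 - 1*36)*10 + ((-4)²)²)*496 - 585 = ((-6 - 36)*10 + 16²)*496 - 585 = (-42*10 + 256)*496 - 585 = (-420 + 256)*496 - 585 = -164*496 - 585 = -81344 - 585 = -81929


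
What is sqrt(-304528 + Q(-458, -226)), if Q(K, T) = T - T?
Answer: 4*I*sqrt(19033) ≈ 551.84*I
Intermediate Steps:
Q(K, T) = 0
sqrt(-304528 + Q(-458, -226)) = sqrt(-304528 + 0) = sqrt(-304528) = 4*I*sqrt(19033)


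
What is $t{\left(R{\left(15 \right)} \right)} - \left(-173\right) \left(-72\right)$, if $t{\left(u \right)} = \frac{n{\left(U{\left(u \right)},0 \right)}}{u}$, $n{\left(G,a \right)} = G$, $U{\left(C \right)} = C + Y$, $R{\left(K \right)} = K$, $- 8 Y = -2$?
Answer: $- \frac{747299}{60} \approx -12455.0$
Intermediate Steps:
$Y = \frac{1}{4}$ ($Y = \left(- \frac{1}{8}\right) \left(-2\right) = \frac{1}{4} \approx 0.25$)
$U{\left(C \right)} = \frac{1}{4} + C$ ($U{\left(C \right)} = C + \frac{1}{4} = \frac{1}{4} + C$)
$t{\left(u \right)} = \frac{\frac{1}{4} + u}{u}$
$t{\left(R{\left(15 \right)} \right)} - \left(-173\right) \left(-72\right) = \frac{\frac{1}{4} + 15}{15} - \left(-173\right) \left(-72\right) = \frac{1}{15} \cdot \frac{61}{4} - 12456 = \frac{61}{60} - 12456 = - \frac{747299}{60}$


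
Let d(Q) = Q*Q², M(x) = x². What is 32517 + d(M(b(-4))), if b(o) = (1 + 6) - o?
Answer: 1804078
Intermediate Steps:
b(o) = 7 - o
d(Q) = Q³
32517 + d(M(b(-4))) = 32517 + ((7 - 1*(-4))²)³ = 32517 + ((7 + 4)²)³ = 32517 + (11²)³ = 32517 + 121³ = 32517 + 1771561 = 1804078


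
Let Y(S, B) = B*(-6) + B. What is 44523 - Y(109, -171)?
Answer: 43668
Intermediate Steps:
Y(S, B) = -5*B (Y(S, B) = -6*B + B = -5*B)
44523 - Y(109, -171) = 44523 - (-5)*(-171) = 44523 - 1*855 = 44523 - 855 = 43668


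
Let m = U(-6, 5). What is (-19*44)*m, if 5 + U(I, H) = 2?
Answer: 2508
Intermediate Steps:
U(I, H) = -3 (U(I, H) = -5 + 2 = -3)
m = -3
(-19*44)*m = -19*44*(-3) = -836*(-3) = 2508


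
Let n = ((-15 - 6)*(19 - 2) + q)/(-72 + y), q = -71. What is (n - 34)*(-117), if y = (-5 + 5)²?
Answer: 6565/2 ≈ 3282.5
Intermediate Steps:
y = 0 (y = 0² = 0)
n = 107/18 (n = ((-15 - 6)*(19 - 2) - 71)/(-72 + 0) = (-21*17 - 71)/(-72) = (-357 - 71)*(-1/72) = -428*(-1/72) = 107/18 ≈ 5.9444)
(n - 34)*(-117) = (107/18 - 34)*(-117) = -505/18*(-117) = 6565/2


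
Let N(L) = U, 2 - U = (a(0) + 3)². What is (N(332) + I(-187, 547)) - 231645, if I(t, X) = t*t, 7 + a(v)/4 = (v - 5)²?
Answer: -202299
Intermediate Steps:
a(v) = -28 + 4*(-5 + v)² (a(v) = -28 + 4*(v - 5)² = -28 + 4*(-5 + v)²)
U = -5623 (U = 2 - ((-28 + 4*(-5 + 0)²) + 3)² = 2 - ((-28 + 4*(-5)²) + 3)² = 2 - ((-28 + 4*25) + 3)² = 2 - ((-28 + 100) + 3)² = 2 - (72 + 3)² = 2 - 1*75² = 2 - 1*5625 = 2 - 5625 = -5623)
N(L) = -5623
I(t, X) = t²
(N(332) + I(-187, 547)) - 231645 = (-5623 + (-187)²) - 231645 = (-5623 + 34969) - 231645 = 29346 - 231645 = -202299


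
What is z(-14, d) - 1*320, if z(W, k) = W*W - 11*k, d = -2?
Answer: -102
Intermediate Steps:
z(W, k) = W² - 11*k
z(-14, d) - 1*320 = ((-14)² - 11*(-2)) - 1*320 = (196 + 22) - 320 = 218 - 320 = -102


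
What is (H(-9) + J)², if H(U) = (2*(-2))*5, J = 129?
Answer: 11881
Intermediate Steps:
H(U) = -20 (H(U) = -4*5 = -20)
(H(-9) + J)² = (-20 + 129)² = 109² = 11881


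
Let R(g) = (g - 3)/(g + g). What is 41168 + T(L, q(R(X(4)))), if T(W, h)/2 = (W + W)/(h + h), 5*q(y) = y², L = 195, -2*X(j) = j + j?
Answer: 2142032/49 ≈ 43715.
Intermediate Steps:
X(j) = -j (X(j) = -(j + j)/2 = -j)
R(g) = (-3 + g)/(2*g) (R(g) = (-3 + g)/((2*g)) = (-3 + g)*(1/(2*g)) = (-3 + g)/(2*g))
q(y) = y²/5
T(W, h) = 2*W/h (T(W, h) = 2*((W + W)/(h + h)) = 2*((2*W)/((2*h))) = 2*((2*W)*(1/(2*h))) = 2*(W/h) = 2*W/h)
41168 + T(L, q(R(X(4)))) = 41168 + 2*195/(((-3 - 1*4)/(2*((-1*4))))²/5) = 41168 + 2*195/(((½)*(-3 - 4)/(-4))²/5) = 41168 + 2*195/(((½)*(-¼)*(-7))²/5) = 41168 + 2*195/((7/8)²/5) = 41168 + 2*195/((⅕)*(49/64)) = 41168 + 2*195/(49/320) = 41168 + 2*195*(320/49) = 41168 + 124800/49 = 2142032/49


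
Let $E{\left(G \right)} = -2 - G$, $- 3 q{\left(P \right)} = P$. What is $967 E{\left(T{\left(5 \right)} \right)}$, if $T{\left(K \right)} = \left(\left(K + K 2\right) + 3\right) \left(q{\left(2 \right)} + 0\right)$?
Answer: $9670$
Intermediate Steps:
$q{\left(P \right)} = - \frac{P}{3}$
$T{\left(K \right)} = -2 - 2 K$ ($T{\left(K \right)} = \left(\left(K + K 2\right) + 3\right) \left(\left(- \frac{1}{3}\right) 2 + 0\right) = \left(\left(K + 2 K\right) + 3\right) \left(- \frac{2}{3} + 0\right) = \left(3 K + 3\right) \left(- \frac{2}{3}\right) = \left(3 + 3 K\right) \left(- \frac{2}{3}\right) = -2 - 2 K$)
$967 E{\left(T{\left(5 \right)} \right)} = 967 \left(-2 - \left(-2 - 10\right)\right) = 967 \left(-2 - -12\right) = 967 \left(-2 + 12\right) = 967 \cdot 10 = 9670$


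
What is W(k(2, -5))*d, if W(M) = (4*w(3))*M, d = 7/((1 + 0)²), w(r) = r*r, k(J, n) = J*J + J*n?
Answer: -1512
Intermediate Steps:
k(J, n) = J² + J*n
w(r) = r²
d = 7 (d = 7/(1²) = 7/1 = 7*1 = 7)
W(M) = 36*M (W(M) = (4*3²)*M = (4*9)*M = 36*M)
W(k(2, -5))*d = (36*(2*(2 - 5)))*7 = (36*(2*(-3)))*7 = (36*(-6))*7 = -216*7 = -1512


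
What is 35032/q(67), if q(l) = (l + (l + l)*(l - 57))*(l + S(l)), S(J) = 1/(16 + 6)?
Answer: 770704/2075325 ≈ 0.37137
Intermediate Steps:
S(J) = 1/22
q(l) = (1/22 + l)*(l + 2*l*(-57 + l)) (q(l) = (l + (l + l)*(l - 57))*(l + 1/22) = (l + (2*l)*(-57 + l))*(1/22 + l) = (l + 2*l*(-57 + l))*(1/22 + l) = (1/22 + l)*(l + 2*l*(-57 + l)))
35032/q(67) = 35032/(((1/22)*67*(-113 - 2484*67 + 44*67²))) = 35032/(((1/22)*67*(-113 - 166428 + 44*4489))) = 35032/(((1/22)*67*(-113 - 166428 + 197516))) = 35032/(((1/22)*67*30975)) = 35032/(2075325/22) = 35032*(22/2075325) = 770704/2075325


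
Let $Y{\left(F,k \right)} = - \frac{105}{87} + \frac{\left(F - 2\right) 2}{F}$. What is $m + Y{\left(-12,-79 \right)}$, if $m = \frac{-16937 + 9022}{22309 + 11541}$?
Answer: $\frac{525739}{588990} \approx 0.89261$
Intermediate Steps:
$Y{\left(F,k \right)} = - \frac{35}{29} + \frac{-4 + 2 F}{F}$ ($Y{\left(F,k \right)} = \left(-105\right) \frac{1}{87} + \frac{\left(-2 + F\right) 2}{F} = - \frac{35}{29} + \frac{-4 + 2 F}{F}$)
$m = - \frac{1583}{6770}$ ($m = - \frac{7915}{33850} = \left(-7915\right) \frac{1}{33850} = - \frac{1583}{6770} \approx -0.23383$)
$m + Y{\left(-12,-79 \right)} = - \frac{1583}{6770} + \left(\frac{23}{29} - \frac{4}{-12}\right) = - \frac{1583}{6770} + \left(\frac{23}{29} - - \frac{1}{3}\right) = - \frac{1583}{6770} + \left(\frac{23}{29} + \frac{1}{3}\right) = - \frac{1583}{6770} + \frac{98}{87} = \frac{525739}{588990}$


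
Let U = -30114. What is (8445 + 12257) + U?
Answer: -9412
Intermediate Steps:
(8445 + 12257) + U = (8445 + 12257) - 30114 = 20702 - 30114 = -9412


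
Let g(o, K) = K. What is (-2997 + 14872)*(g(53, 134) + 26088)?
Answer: 311386250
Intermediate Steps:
(-2997 + 14872)*(g(53, 134) + 26088) = (-2997 + 14872)*(134 + 26088) = 11875*26222 = 311386250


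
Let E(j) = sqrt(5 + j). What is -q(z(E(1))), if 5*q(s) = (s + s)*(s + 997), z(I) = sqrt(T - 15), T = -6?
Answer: 42/5 - 1994*I*sqrt(21)/5 ≈ 8.4 - 1827.5*I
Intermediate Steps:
z(I) = I*sqrt(21) (z(I) = sqrt(-6 - 15) = sqrt(-21) = I*sqrt(21))
q(s) = 2*s*(997 + s)/5 (q(s) = ((s + s)*(s + 997))/5 = ((2*s)*(997 + s))/5 = (2*s*(997 + s))/5 = 2*s*(997 + s)/5)
-q(z(E(1))) = -2*I*sqrt(21)*(997 + I*sqrt(21))/5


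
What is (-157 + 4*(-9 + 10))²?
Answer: 23409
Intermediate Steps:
(-157 + 4*(-9 + 10))² = (-157 + 4*1)² = (-157 + 4)² = (-153)² = 23409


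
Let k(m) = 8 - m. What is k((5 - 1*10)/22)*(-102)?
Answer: -9231/11 ≈ -839.18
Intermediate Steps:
k((5 - 1*10)/22)*(-102) = (8 - (5 - 1*10)/22)*(-102) = (8 - (5 - 10)/22)*(-102) = (8 - (-5)/22)*(-102) = (8 - 1*(-5/22))*(-102) = (8 + 5/22)*(-102) = (181/22)*(-102) = -9231/11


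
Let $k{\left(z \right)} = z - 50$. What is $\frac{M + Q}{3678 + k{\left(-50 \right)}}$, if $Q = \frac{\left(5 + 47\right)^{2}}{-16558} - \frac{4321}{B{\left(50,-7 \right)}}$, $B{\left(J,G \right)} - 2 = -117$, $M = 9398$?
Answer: $\frac{8983312909}{3406560130} \approx 2.6371$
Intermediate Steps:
$B{\left(J,G \right)} = -115$ ($B{\left(J,G \right)} = 2 - 117 = -115$)
$k{\left(z \right)} = -50 + z$
$Q = \frac{35618079}{952085}$ ($Q = \frac{\left(5 + 47\right)^{2}}{-16558} - \frac{4321}{-115} = 52^{2} \left(- \frac{1}{16558}\right) - - \frac{4321}{115} = 2704 \left(- \frac{1}{16558}\right) + \frac{4321}{115} = - \frac{1352}{8279} + \frac{4321}{115} = \frac{35618079}{952085} \approx 37.411$)
$\frac{M + Q}{3678 + k{\left(-50 \right)}} = \frac{9398 + \frac{35618079}{952085}}{3678 - 100} = \frac{8983312909}{952085 \left(3678 - 100\right)} = \frac{8983312909}{952085 \cdot 3578} = \frac{8983312909}{952085} \cdot \frac{1}{3578} = \frac{8983312909}{3406560130}$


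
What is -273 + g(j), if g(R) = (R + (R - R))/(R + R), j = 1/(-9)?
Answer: -545/2 ≈ -272.50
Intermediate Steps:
j = -1/9 ≈ -0.11111
g(R) = 1/2 (g(R) = (R + 0)/((2*R)) = R*(1/(2*R)) = 1/2)
-273 + g(j) = -273 + 1/2 = -545/2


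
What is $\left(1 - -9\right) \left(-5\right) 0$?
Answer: $0$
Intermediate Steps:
$\left(1 - -9\right) \left(-5\right) 0 = \left(1 + 9\right) \left(-5\right) 0 = 10 \left(-5\right) 0 = \left(-50\right) 0 = 0$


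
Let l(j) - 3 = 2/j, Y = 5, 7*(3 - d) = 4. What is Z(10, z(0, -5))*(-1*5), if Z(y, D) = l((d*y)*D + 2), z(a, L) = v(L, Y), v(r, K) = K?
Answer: -6515/432 ≈ -15.081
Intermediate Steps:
d = 17/7 (d = 3 - ⅐*4 = 3 - 4/7 = 17/7 ≈ 2.4286)
z(a, L) = 5
l(j) = 3 + 2/j
Z(y, D) = 3 + 2/(2 + 17*D*y/7) (Z(y, D) = 3 + 2/((17*y/7)*D + 2) = 3 + 2/(17*D*y/7 + 2) = 3 + 2/(2 + 17*D*y/7))
Z(10, z(0, -5))*(-1*5) = ((56 + 51*5*10)/(14 + 17*5*10))*(-1*5) = ((56 + 2550)/(14 + 850))*(-5) = (2606/864)*(-5) = ((1/864)*2606)*(-5) = (1303/432)*(-5) = -6515/432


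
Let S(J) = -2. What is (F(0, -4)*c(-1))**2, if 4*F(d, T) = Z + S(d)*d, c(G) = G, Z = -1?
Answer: 1/16 ≈ 0.062500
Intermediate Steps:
F(d, T) = -1/4 - d/2 (F(d, T) = (-1 - 2*d)/4 = -1/4 - d/2)
(F(0, -4)*c(-1))**2 = ((-1/4 - 1/2*0)*(-1))**2 = ((-1/4 + 0)*(-1))**2 = (-1/4*(-1))**2 = (1/4)**2 = 1/16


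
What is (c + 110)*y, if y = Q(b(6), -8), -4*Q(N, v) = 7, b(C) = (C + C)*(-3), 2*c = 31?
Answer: -1757/8 ≈ -219.63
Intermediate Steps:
c = 31/2 (c = (½)*31 = 31/2 ≈ 15.500)
b(C) = -6*C (b(C) = (2*C)*(-3) = -6*C)
Q(N, v) = -7/4 (Q(N, v) = -¼*7 = -7/4)
y = -7/4 ≈ -1.7500
(c + 110)*y = (31/2 + 110)*(-7/4) = (251/2)*(-7/4) = -1757/8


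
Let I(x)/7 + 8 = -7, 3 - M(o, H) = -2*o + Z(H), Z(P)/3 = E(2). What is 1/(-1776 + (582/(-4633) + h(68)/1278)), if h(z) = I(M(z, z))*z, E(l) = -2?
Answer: -986829/1758245540 ≈ -0.00056126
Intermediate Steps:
Z(P) = -6 (Z(P) = 3*(-2) = -6)
M(o, H) = 9 + 2*o (M(o, H) = 3 - (-2*o - 6) = 3 - (-6 - 2*o) = 3 + (6 + 2*o) = 9 + 2*o)
I(x) = -105 (I(x) = -56 + 7*(-7) = -56 - 49 = -105)
h(z) = -105*z
1/(-1776 + (582/(-4633) + h(68)/1278)) = 1/(-1776 + (582/(-4633) - 105*68/1278)) = 1/(-1776 + (582*(-1/4633) - 7140*1/1278)) = 1/(-1776 + (-582/4633 - 1190/213)) = 1/(-1776 - 5637236/986829) = 1/(-1758245540/986829) = -986829/1758245540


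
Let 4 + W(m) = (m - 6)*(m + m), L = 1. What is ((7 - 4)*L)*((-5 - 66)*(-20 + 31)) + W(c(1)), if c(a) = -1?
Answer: -2333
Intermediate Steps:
W(m) = -4 + 2*m*(-6 + m) (W(m) = -4 + (m - 6)*(m + m) = -4 + (-6 + m)*(2*m) = -4 + 2*m*(-6 + m))
((7 - 4)*L)*((-5 - 66)*(-20 + 31)) + W(c(1)) = ((7 - 4)*1)*((-5 - 66)*(-20 + 31)) + (-4 - 12*(-1) + 2*(-1)**2) = (3*1)*(-71*11) + (-4 + 12 + 2*1) = 3*(-781) + (-4 + 12 + 2) = -2343 + 10 = -2333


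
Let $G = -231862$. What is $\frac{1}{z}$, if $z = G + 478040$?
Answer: $\frac{1}{246178} \approx 4.0621 \cdot 10^{-6}$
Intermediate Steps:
$z = 246178$ ($z = -231862 + 478040 = 246178$)
$\frac{1}{z} = \frac{1}{246178}$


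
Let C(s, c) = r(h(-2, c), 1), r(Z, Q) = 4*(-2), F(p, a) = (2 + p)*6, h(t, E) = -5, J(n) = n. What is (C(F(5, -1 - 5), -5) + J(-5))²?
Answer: 169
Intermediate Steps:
F(p, a) = 12 + 6*p
r(Z, Q) = -8
C(s, c) = -8
(C(F(5, -1 - 5), -5) + J(-5))² = (-8 - 5)² = (-13)² = 169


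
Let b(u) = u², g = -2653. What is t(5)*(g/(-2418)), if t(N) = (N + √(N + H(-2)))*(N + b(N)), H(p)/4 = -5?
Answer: 66325/403 + 13265*I*√15/403 ≈ 164.58 + 127.48*I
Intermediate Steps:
H(p) = -20 (H(p) = 4*(-5) = -20)
t(N) = (N + N²)*(N + √(-20 + N)) (t(N) = (N + √(N - 20))*(N + N²) = (N + √(-20 + N))*(N + N²) = (N + N²)*(N + √(-20 + N)))
t(5)*(g/(-2418)) = (5*(5 + 5² + √(-20 + 5) + 5*√(-20 + 5)))*(-2653/(-2418)) = (5*(5 + 25 + √(-15) + 5*√(-15)))*(-2653*(-1/2418)) = (5*(5 + 25 + I*√15 + 5*(I*√15)))*(2653/2418) = (5*(5 + 25 + I*√15 + 5*I*√15))*(2653/2418) = (5*(30 + 6*I*√15))*(2653/2418) = (150 + 30*I*√15)*(2653/2418) = 66325/403 + 13265*I*√15/403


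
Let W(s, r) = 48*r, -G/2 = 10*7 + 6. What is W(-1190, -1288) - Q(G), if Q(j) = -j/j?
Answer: -61823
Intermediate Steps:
G = -152 (G = -2*(10*7 + 6) = -2*(70 + 6) = -2*76 = -152)
Q(j) = -1 (Q(j) = -1*1 = -1)
W(-1190, -1288) - Q(G) = 48*(-1288) - 1*(-1) = -61824 + 1 = -61823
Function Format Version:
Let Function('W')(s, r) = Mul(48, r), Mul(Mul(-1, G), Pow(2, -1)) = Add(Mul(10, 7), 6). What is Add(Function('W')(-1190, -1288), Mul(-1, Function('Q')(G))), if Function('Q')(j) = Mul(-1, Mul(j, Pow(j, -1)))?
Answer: -61823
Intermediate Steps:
G = -152 (G = Mul(-2, Add(Mul(10, 7), 6)) = Mul(-2, Add(70, 6)) = Mul(-2, 76) = -152)
Function('Q')(j) = -1 (Function('Q')(j) = Mul(-1, 1) = -1)
Add(Function('W')(-1190, -1288), Mul(-1, Function('Q')(G))) = Add(Mul(48, -1288), Mul(-1, -1)) = Add(-61824, 1) = -61823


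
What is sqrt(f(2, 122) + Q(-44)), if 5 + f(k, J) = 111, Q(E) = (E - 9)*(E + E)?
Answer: 3*sqrt(530) ≈ 69.065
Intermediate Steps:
Q(E) = 2*E*(-9 + E) (Q(E) = (-9 + E)*(2*E) = 2*E*(-9 + E))
f(k, J) = 106 (f(k, J) = -5 + 111 = 106)
sqrt(f(2, 122) + Q(-44)) = sqrt(106 + 2*(-44)*(-9 - 44)) = sqrt(106 + 2*(-44)*(-53)) = sqrt(106 + 4664) = sqrt(4770) = 3*sqrt(530)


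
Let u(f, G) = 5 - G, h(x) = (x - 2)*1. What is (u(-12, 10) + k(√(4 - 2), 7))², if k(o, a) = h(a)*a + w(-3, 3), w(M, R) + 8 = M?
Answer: 361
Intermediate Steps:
w(M, R) = -8 + M
h(x) = -2 + x (h(x) = (-2 + x)*1 = -2 + x)
k(o, a) = -11 + a*(-2 + a) (k(o, a) = (-2 + a)*a + (-8 - 3) = a*(-2 + a) - 11 = -11 + a*(-2 + a))
(u(-12, 10) + k(√(4 - 2), 7))² = ((5 - 1*10) + (-11 + 7*(-2 + 7)))² = ((5 - 10) + (-11 + 7*5))² = (-5 + (-11 + 35))² = (-5 + 24)² = 19² = 361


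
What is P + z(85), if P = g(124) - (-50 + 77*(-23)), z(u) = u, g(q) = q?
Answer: 2030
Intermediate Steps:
P = 1945 (P = 124 - (-50 + 77*(-23)) = 124 - (-50 - 1771) = 124 - 1*(-1821) = 124 + 1821 = 1945)
P + z(85) = 1945 + 85 = 2030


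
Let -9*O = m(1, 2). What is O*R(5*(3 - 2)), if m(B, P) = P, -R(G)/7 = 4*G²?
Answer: 1400/9 ≈ 155.56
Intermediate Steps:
R(G) = -28*G²
O = -2/9 (O = -⅑*2 = -2/9 ≈ -0.22222)
O*R(5*(3 - 2)) = -(-56)*(5*(3 - 2))²/9 = -(-56)*(5*1)²/9 = -(-56)*5²/9 = -(-56)*25/9 = -2/9*(-700) = 1400/9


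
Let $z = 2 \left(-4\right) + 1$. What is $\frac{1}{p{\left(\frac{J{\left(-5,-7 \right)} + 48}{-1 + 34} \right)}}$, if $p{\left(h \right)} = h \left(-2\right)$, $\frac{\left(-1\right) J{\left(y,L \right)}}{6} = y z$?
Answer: $\frac{11}{108} \approx 0.10185$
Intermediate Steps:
$z = -7$ ($z = -8 + 1 = -7$)
$J{\left(y,L \right)} = 42 y$ ($J{\left(y,L \right)} = - 6 y \left(-7\right) = - 6 \left(- 7 y\right) = 42 y$)
$p{\left(h \right)} = - 2 h$
$\frac{1}{p{\left(\frac{J{\left(-5,-7 \right)} + 48}{-1 + 34} \right)}} = \frac{1}{\left(-2\right) \frac{42 \left(-5\right) + 48}{-1 + 34}} = \frac{1}{\left(-2\right) \frac{-210 + 48}{33}} = \frac{1}{\left(-2\right) \left(\left(-162\right) \frac{1}{33}\right)} = \frac{1}{\left(-2\right) \left(- \frac{54}{11}\right)} = \frac{1}{\frac{108}{11}} = \frac{11}{108}$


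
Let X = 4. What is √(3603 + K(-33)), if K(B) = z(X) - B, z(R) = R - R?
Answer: 6*√101 ≈ 60.299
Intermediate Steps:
z(R) = 0
K(B) = -B (K(B) = 0 - B = -B)
√(3603 + K(-33)) = √(3603 - 1*(-33)) = √(3603 + 33) = √3636 = 6*√101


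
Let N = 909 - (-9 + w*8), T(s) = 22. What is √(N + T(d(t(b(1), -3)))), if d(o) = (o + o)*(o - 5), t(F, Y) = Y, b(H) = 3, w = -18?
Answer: 2*√271 ≈ 32.924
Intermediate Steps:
d(o) = 2*o*(-5 + o) (d(o) = (2*o)*(-5 + o) = 2*o*(-5 + o))
N = 1062 (N = 909 - (-9 - 18*8) = 909 - (-9 - 144) = 909 - 1*(-153) = 909 + 153 = 1062)
√(N + T(d(t(b(1), -3)))) = √(1062 + 22) = √1084 = 2*√271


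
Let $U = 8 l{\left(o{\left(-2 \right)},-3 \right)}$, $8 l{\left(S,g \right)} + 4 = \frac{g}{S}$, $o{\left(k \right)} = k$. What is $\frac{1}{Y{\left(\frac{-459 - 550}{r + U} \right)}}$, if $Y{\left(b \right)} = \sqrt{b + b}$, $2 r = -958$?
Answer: $\frac{3 \sqrt{107963}}{2018} \approx 0.48847$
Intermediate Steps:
$l{\left(S,g \right)} = - \frac{1}{2} + \frac{g}{8 S}$ ($l{\left(S,g \right)} = - \frac{1}{2} + \frac{g \frac{1}{S}}{8} = - \frac{1}{2} + \frac{g}{8 S}$)
$r = -479$ ($r = \frac{1}{2} \left(-958\right) = -479$)
$U = - \frac{5}{2}$ ($U = 8 \frac{-3 - -8}{8 \left(-2\right)} = 8 \cdot \frac{1}{8} \left(- \frac{1}{2}\right) \left(-3 + 8\right) = 8 \cdot \frac{1}{8} \left(- \frac{1}{2}\right) 5 = 8 \left(- \frac{5}{16}\right) = - \frac{5}{2} \approx -2.5$)
$Y{\left(b \right)} = \sqrt{2} \sqrt{b}$ ($Y{\left(b \right)} = \sqrt{2 b} = \sqrt{2} \sqrt{b}$)
$\frac{1}{Y{\left(\frac{-459 - 550}{r + U} \right)}} = \frac{1}{\sqrt{2} \sqrt{\frac{-459 - 550}{-479 - \frac{5}{2}}}} = \frac{1}{\sqrt{2} \sqrt{- \frac{1009}{- \frac{963}{2}}}} = \frac{1}{\sqrt{2} \sqrt{\left(-1009\right) \left(- \frac{2}{963}\right)}} = \frac{1}{\sqrt{2} \sqrt{\frac{2018}{963}}} = \frac{1}{\sqrt{2} \frac{\sqrt{215926}}{321}} = \frac{1}{\frac{2}{321} \sqrt{107963}} = \frac{3 \sqrt{107963}}{2018}$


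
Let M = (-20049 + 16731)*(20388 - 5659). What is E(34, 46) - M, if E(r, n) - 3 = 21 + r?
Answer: 48870880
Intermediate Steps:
E(r, n) = 24 + r (E(r, n) = 3 + (21 + r) = 24 + r)
M = -48870822 (M = -3318*14729 = -48870822)
E(34, 46) - M = (24 + 34) - 1*(-48870822) = 58 + 48870822 = 48870880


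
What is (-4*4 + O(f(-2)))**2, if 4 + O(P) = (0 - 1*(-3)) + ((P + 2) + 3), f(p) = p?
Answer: 196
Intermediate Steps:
O(P) = 4 + P (O(P) = -4 + ((0 - 1*(-3)) + ((P + 2) + 3)) = -4 + ((0 + 3) + ((2 + P) + 3)) = -4 + (3 + (5 + P)) = -4 + (8 + P) = 4 + P)
(-4*4 + O(f(-2)))**2 = (-4*4 + (4 - 2))**2 = (-16 + 2)**2 = (-14)**2 = 196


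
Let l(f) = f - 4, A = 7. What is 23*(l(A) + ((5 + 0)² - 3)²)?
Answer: 11201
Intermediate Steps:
l(f) = -4 + f
23*(l(A) + ((5 + 0)² - 3)²) = 23*((-4 + 7) + ((5 + 0)² - 3)²) = 23*(3 + (5² - 3)²) = 23*(3 + (25 - 3)²) = 23*(3 + 22²) = 23*(3 + 484) = 23*487 = 11201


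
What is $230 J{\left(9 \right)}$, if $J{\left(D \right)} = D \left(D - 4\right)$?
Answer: $10350$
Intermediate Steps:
$J{\left(D \right)} = D \left(-4 + D\right)$
$230 J{\left(9 \right)} = 230 \cdot 9 \left(-4 + 9\right) = 230 \cdot 9 \cdot 5 = 230 \cdot 45 = 10350$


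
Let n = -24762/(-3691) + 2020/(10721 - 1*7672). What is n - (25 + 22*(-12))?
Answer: 2772627459/11253859 ≈ 246.37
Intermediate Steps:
n = 82955158/11253859 (n = -24762*(-1/3691) + 2020/(10721 - 7672) = 24762/3691 + 2020/3049 = 82955158/11253859 ≈ 7.3713)
n - (25 + 22*(-12)) = 82955158/11253859 - (25 + 22*(-12)) = 82955158/11253859 - (25 - 264) = 82955158/11253859 - 1*(-239) = 82955158/11253859 + 239 = 2772627459/11253859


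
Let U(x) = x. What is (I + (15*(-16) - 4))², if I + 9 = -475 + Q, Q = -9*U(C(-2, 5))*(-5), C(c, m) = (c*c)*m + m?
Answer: 157609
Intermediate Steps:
C(c, m) = m + m*c² (C(c, m) = c²*m + m = m*c² + m = m + m*c²)
Q = 1125 (Q = -45*(1 + (-2)²)*(-5) = -45*(1 + 4)*(-5) = -45*5*(-5) = -9*25*(-5) = -225*(-5) = 1125)
I = 641 (I = -9 + (-475 + 1125) = -9 + 650 = 641)
(I + (15*(-16) - 4))² = (641 + (15*(-16) - 4))² = (641 + (-240 - 4))² = (641 - 244)² = 397² = 157609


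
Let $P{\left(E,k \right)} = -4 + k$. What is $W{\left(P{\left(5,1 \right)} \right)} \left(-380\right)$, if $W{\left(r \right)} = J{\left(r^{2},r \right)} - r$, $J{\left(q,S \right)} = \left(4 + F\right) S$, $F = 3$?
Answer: $6840$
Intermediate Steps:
$J{\left(q,S \right)} = 7 S$ ($J{\left(q,S \right)} = \left(4 + 3\right) S = 7 S$)
$W{\left(r \right)} = 6 r$ ($W{\left(r \right)} = 7 r - r = 6 r$)
$W{\left(P{\left(5,1 \right)} \right)} \left(-380\right) = 6 \left(-4 + 1\right) \left(-380\right) = 6 \left(-3\right) \left(-380\right) = \left(-18\right) \left(-380\right) = 6840$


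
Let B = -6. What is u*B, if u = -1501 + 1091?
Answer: 2460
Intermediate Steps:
u = -410
u*B = -410*(-6) = 2460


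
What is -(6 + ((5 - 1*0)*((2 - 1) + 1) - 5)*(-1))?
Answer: -1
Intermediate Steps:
-(6 + ((5 - 1*0)*((2 - 1) + 1) - 5)*(-1)) = -(6 + ((5 + 0)*(1 + 1) - 5)*(-1)) = -(6 + (5*2 - 5)*(-1)) = -(6 + (10 - 5)*(-1)) = -(6 + 5*(-1)) = -(6 - 5) = -1*1 = -1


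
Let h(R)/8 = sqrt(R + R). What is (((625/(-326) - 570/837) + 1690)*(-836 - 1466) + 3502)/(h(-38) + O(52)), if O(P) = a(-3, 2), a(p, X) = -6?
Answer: 176491552241/37139550 + 705966208964*I*sqrt(19)/55709325 ≈ 4752.1 + 55237.0*I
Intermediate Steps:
h(R) = 8*sqrt(2)*sqrt(R) (h(R) = 8*sqrt(R + R) = 8*sqrt(2*R) = 8*(sqrt(2)*sqrt(R)) = 8*sqrt(2)*sqrt(R))
O(P) = -6
(((625/(-326) - 570/837) + 1690)*(-836 - 1466) + 3502)/(h(-38) + O(52)) = (((625/(-326) - 570/837) + 1690)*(-836 - 1466) + 3502)/(8*sqrt(2)*sqrt(-38) - 6) = (((625*(-1/326) - 570*1/837) + 1690)*(-2302) + 3502)/(8*sqrt(2)*(I*sqrt(38)) - 6) = (((-625/326 - 190/279) + 1690)*(-2302) + 3502)/(16*I*sqrt(19) - 6) = ((-236315/90954 + 1690)*(-2302) + 3502)/(-6 + 16*I*sqrt(19)) = ((153475945/90954)*(-2302) + 3502)/(-6 + 16*I*sqrt(19)) = (-176650812695/45477 + 3502)/(-6 + 16*I*sqrt(19)) = -176491552241/(45477*(-6 + 16*I*sqrt(19)))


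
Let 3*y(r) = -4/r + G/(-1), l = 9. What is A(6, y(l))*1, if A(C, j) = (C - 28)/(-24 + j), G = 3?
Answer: 594/679 ≈ 0.87482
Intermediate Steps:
y(r) = -1 - 4/(3*r) (y(r) = (-4/r + 3/(-1))/3 = (-4/r + 3*(-1))/3 = (-4/r - 3)/3 = (-3 - 4/r)/3 = -1 - 4/(3*r))
A(C, j) = (-28 + C)/(-24 + j)
A(6, y(l))*1 = ((-28 + 6)/(-24 + (-4/3 - 1*9)/9))*1 = (-22/(-24 + (-4/3 - 9)/9))*1 = (-22/(-24 + (1/9)*(-31/3)))*1 = (-22/(-24 - 31/27))*1 = (-22/(-679/27))*1 = -27/679*(-22)*1 = (594/679)*1 = 594/679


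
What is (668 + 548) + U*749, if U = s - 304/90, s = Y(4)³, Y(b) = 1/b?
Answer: -3750487/2880 ≈ -1302.3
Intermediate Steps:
s = 1/64 (s = (1/4)³ = (¼)³ = 1/64 ≈ 0.015625)
U = -9683/2880 (U = 1/64 - 304/90 = 1/64 - 1*152/45 = 1/64 - 152/45 = -9683/2880 ≈ -3.3622)
(668 + 548) + U*749 = (668 + 548) - 9683/2880*749 = 1216 - 7252567/2880 = -3750487/2880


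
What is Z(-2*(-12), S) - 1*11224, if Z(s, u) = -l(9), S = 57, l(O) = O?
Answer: -11233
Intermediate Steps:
Z(s, u) = -9 (Z(s, u) = -1*9 = -9)
Z(-2*(-12), S) - 1*11224 = -9 - 1*11224 = -9 - 11224 = -11233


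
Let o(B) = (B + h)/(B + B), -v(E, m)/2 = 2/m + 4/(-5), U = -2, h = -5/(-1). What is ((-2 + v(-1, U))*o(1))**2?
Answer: 576/25 ≈ 23.040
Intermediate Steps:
h = 5 (h = -5*(-1) = 5)
v(E, m) = 8/5 - 4/m (v(E, m) = -2*(2/m + 4/(-5)) = -2*(2/m + 4*(-1/5)) = -2*(2/m - 4/5) = -2*(-4/5 + 2/m) = 8/5 - 4/m)
o(B) = (5 + B)/(2*B) (o(B) = (B + 5)/(B + B) = (5 + B)/((2*B)) = (5 + B)*(1/(2*B)) = (5 + B)/(2*B))
((-2 + v(-1, U))*o(1))**2 = ((-2 + (8/5 - 4/(-2)))*((1/2)*(5 + 1)/1))**2 = ((-2 + (8/5 - 4*(-1/2)))*((1/2)*1*6))**2 = ((-2 + (8/5 + 2))*3)**2 = ((-2 + 18/5)*3)**2 = ((8/5)*3)**2 = (24/5)**2 = 576/25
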